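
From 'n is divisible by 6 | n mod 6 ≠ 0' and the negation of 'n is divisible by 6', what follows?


Disjunctive syllogism: from (P ∨ Q) and ¬P, infer Q.
One disjunct, 'n is divisible by 6', is ruled out; the other must hold.

n mod 6 ≠ 0


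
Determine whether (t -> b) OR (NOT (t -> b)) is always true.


Build the truth table over {b, t}:
b | t | φ
---------
F | F | T
T | F | T
F | T | T
T | T | T
Every row evaluates to true.

Yes, it is a tautology.


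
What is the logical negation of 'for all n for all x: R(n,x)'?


Negation flips each quantifier (∀↔∃) and negates the inner predicate.
¬(for all n for all x: φ) = there exists n there exists x: ¬φ.

there exists n there exists x: NOT(R(n,x))


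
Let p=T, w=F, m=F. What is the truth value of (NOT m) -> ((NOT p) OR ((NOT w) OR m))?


Substitute p=T, w=F, m=F:
NOT m = T
NOT p = F
NOT w = T
(NOT w) OR m = T OR F = T
(NOT p) OR ((NOT w) OR m) = F OR T = T
(NOT m) -> ((NOT p) OR ((NOT w) OR m)) = T -> T = T

T


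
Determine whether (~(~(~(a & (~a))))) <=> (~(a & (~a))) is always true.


Build the truth table over {a}:
a | φ
-----
False | True
True | True
Every row evaluates to true.

Yes, it is a tautology.


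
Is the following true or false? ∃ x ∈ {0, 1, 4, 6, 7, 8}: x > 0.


Evaluate the predicate on each element: 0:F, 1:T, 4:T, 6:T, 7:T, 8:T.
Witness x = 1 satisfies the predicate.

T


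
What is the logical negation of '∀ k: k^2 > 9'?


¬(∀ x: φ) = ∃ x: ¬φ, and ¬(∃ x: φ) = ∀ x: ¬φ.
Apply to the universal statement.

∃ k: ¬(k^2 > 9)


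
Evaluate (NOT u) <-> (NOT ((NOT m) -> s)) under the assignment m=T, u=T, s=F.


Substitute m=T, u=T, s=F:
NOT u = F
NOT m = F
(NOT m) -> s = F -> F = T
NOT ((NOT m) -> s) = F
(NOT u) <-> (NOT ((NOT m) -> s)) = F <-> F = T

T


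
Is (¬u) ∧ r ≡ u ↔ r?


Compare truth tables:
r | u | φ | ψ
-------------
F | F | F | T
T | F | T | F
F | T | F | F
T | T | F | T
They differ at row 1 (r=F, u=F): φ=F but ψ=T.

No, they are not logically equivalent.


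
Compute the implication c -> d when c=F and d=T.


Implication is false only when antecedent is true and consequent is false.
Substitute: c=F, d=T.
F -> T evaluates to T.

T


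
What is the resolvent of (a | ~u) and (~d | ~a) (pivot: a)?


The clauses contain complementary literals a and ~a.
Resolution eliminates this pair and disjoins the remaining literals (merging duplicates).

(~u | ~d)


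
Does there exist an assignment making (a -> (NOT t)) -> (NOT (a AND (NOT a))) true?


Search for a satisfying assignment over {a, t}.
Try a=F, t=F: the formula evaluates to T.
A satisfying assignment exists.

Satisfiable.


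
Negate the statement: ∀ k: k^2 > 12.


¬(∀ x: φ) = ∃ x: ¬φ, and ¬(∃ x: φ) = ∀ x: ¬φ.
Apply to the universal statement.

∃ k: ¬(k^2 > 12)


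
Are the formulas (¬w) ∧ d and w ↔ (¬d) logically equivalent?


Compare truth tables:
d | w | φ | ψ
-------------
F | F | F | F
T | F | T | T
F | T | F | T
T | T | F | F
They differ at row 3 (d=F, w=T): φ=F but ψ=T.

No, they are not logically equivalent.


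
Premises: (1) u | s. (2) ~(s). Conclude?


Disjunctive syllogism: from (P ∨ Q) and ¬P, infer Q.
One disjunct, 's', is ruled out; the other must hold.

u


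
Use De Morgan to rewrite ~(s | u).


De Morgan: the negation of a disjunction is the conjunction of the negations.
Distribute ~ across |, flipping it to &, and negate each literal.

(~s) & (~u)


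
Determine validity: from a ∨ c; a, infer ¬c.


This is affirming a disjunct (fallacy). There exist truth assignments where the premises are all true but the conclusion is false.

Invalid.


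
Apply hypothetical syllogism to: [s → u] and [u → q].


Hypothetical syllogism: from (P → Q) and (Q → R), infer (P → R).
Chain the two implications through the shared middle term 'u'.

s → q


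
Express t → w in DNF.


Step 1: Rewrite t → w as ¬t ∨ w.

(¬t) ∨ w


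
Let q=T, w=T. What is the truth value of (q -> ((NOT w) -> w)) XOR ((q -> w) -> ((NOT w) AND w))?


Substitute q=T, w=T:
NOT w = F
(NOT w) -> w = F -> T = T
q -> ((NOT w) -> w) = T -> T = T
q -> w = T -> T = T
NOT w = F
(NOT w) AND w = F AND T = F
(q -> w) -> ((NOT w) AND w) = T -> F = F
(q -> ((NOT w) -> w)) XOR ((q -> w) -> ((NOT w) AND w)) = T XOR F = T

T


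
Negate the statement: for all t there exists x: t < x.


Negation flips each quantifier (∀↔∃) and negates the inner predicate.
¬(for all t there exists x: φ) = there exists t for all x: ¬φ.

there exists t for all x: NOT(t < x)


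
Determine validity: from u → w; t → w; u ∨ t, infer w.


This matches the form of proof by cases: the conclusion follows in every model of the premises.

Valid.


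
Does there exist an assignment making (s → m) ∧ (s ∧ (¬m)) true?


Check all 4 assignments over {m, s}:
m | s | φ
---------
F | F | F
T | F | F
F | T | F
T | T | F
No assignment makes the formula true.

Unsatisfiable.


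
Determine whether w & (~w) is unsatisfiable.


Truth table over {w}:
w | φ
-----
False | False
True | False
Every row is false.

Yes, it is a contradiction.


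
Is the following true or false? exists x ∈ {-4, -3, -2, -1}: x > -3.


Evaluate the predicate on each element: -4:False, -3:False, -2:True, -1:True.
Witness x = -2 satisfies the predicate.

True


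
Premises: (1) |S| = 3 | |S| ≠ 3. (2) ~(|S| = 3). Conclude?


Disjunctive syllogism: from (P ∨ Q) and ¬P, infer Q.
One disjunct, '|S| = 3', is ruled out; the other must hold.

|S| ≠ 3


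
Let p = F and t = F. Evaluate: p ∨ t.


Disjunction is false only when both operands are false.
Substitute: p=F, t=F.
F ∨ F evaluates to F.

F


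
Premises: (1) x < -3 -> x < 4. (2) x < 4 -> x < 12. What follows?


Hypothetical syllogism: from (P → Q) and (Q → R), infer (P → R).
Chain the two implications through the shared middle term 'x < 4'.

x < -3 -> x < 12


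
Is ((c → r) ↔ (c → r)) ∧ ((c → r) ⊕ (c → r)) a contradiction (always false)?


Truth table over {c, r}:
c | r | φ
---------
F | F | F
T | F | F
F | T | F
T | T | F
Every row is false.

Yes, it is a contradiction.


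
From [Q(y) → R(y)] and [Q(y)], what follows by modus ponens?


Modus ponens: from (P → Q) and P, infer Q.
P = 'Q(y)' is asserted, and P → Q holds, so Q follows.

R(y).


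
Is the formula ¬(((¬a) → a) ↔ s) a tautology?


Build the truth table over {a, s}:
a | s | φ
---------
F | F | F
T | F | T
F | T | T
T | T | F
Counterexample at row 1: with a=F, s=F, the formula is F.

No, it is not a tautology.


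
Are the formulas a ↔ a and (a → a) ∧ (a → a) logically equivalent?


Compare truth tables:
a | φ | ψ
---------
F | T | T
T | T | T
The columns φ and ψ agree on every row.

Yes, they are logically equivalent.


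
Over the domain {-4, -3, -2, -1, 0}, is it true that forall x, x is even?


Evaluate the predicate on each element: -4:True, -3:False, -2:True, -1:False, 0:True.
Counterexample x = -3 fails the predicate.

False


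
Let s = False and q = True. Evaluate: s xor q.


Exclusive or is true when exactly one operand is true.
Substitute: s=False, q=True.
False xor True evaluates to True.

True


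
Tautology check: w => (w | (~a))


Build the truth table over {a, w}:
a | w | φ
---------
False | False | True
True | False | True
False | True | True
True | True | True
Every row evaluates to true.

Yes, it is a tautology.


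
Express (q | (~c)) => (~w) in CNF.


Step 1: Rewrite as ¬(q ∨ (¬c)) ∨ (¬w) = (¬q ∧ ¬(¬c)) ∨ (¬w).
Step 2: Distribute ∨ over ∧.
Step 3: Eliminate any double negations (¬¬X = X).

((~q) | (~w)) & (c | (~w))


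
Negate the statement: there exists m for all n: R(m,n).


Negation flips each quantifier (∀↔∃) and negates the inner predicate.
¬(there exists m for all n: φ) = for all m there exists n: ¬φ.

for all m there exists n: NOT(R(m,n))


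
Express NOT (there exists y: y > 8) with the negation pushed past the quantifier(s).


¬(for all x: φ) = there exists x: ¬φ, and ¬(there exists x: φ) = for all x: ¬φ.
Apply to the existential statement.

for all y: NOT(y > 8)


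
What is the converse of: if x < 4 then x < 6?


The converse of (P → Q) is (Q → P). It is not in general equivalent to the original.
Here P = 'x < 4' and Q = 'x < 6'.

If x < 6, then x < 4.


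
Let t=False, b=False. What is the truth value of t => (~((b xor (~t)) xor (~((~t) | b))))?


Substitute t=False, b=False:
~t = True
b xor (~t) = False xor True = True
~t = True
(~t) | b = True | False = True
~((~t) | b) = False
(b xor (~t)) xor (~((~t) | b)) = True xor False = True
~((b xor (~t)) xor (~((~t) | b))) = False
t => (~((b xor (~t)) xor (~((~t) | b)))) = False => False = True

True


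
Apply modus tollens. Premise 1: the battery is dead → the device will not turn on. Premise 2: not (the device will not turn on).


Modus tollens: from (P → Q) and ¬Q, infer ¬P.
Q = 'the device will not turn on' is denied; since P → Q, P must also fail.

Not (the battery is dead).


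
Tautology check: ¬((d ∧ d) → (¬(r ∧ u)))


Build the truth table over {d, r, u}:
d | r | u | φ
-------------
F | F | F | F
T | F | F | F
F | T | F | F
T | T | F | F
F | F | T | F
T | F | T | F
F | T | T | F
T | T | T | T
Counterexample at row 1: with d=F, r=F, u=F, the formula is F.

No, it is not a tautology.


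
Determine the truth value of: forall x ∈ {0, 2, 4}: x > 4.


Evaluate the predicate on each element: 0:False, 2:False, 4:False.
Counterexample x = 0 fails the predicate.

False


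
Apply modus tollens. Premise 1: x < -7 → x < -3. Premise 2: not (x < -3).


Modus tollens: from (P → Q) and ¬Q, infer ¬P.
Q = 'x < -3' is denied; since P → Q, P must also fail.

Not (x < -7).


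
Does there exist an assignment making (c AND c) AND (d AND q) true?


Search for a satisfying assignment over {c, d, q}.
Try c=T, d=T, q=T: the formula evaluates to T.
A satisfying assignment exists.

Satisfiable.


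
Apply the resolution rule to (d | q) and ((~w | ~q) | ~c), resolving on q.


The clauses contain complementary literals q and ~q.
Resolution eliminates this pair and disjoins the remaining literals (merging duplicates).

((d | ~w) | ~c)


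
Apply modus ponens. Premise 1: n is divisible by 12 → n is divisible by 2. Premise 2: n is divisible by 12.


Modus ponens: from (P → Q) and P, infer Q.
P = 'n is divisible by 12' is asserted, and P → Q holds, so Q follows.

n is divisible by 2.


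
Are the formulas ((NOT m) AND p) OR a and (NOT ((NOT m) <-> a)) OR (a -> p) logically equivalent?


Compare truth tables:
a | m | p | φ | ψ
-----------------
F | F | F | F | T
T | F | F | T | F
F | T | F | F | T
T | T | F | T | T
F | F | T | T | T
T | F | T | T | T
F | T | T | F | T
T | T | T | T | T
They differ at row 1 (a=F, m=F, p=F): φ=F but ψ=T.

No, they are not logically equivalent.


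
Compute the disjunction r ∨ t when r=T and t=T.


Disjunction is false only when both operands are false.
Substitute: r=T, t=T.
T ∨ T evaluates to T.

T


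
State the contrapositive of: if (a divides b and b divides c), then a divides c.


The contrapositive of (P → Q) is (¬Q → ¬P); it is logically equivalent to the original.
Here P = '(a divides b and b divides c)' and Q = 'a divides c'.

If not (a divides c), then not ((a divides b and b divides c)).


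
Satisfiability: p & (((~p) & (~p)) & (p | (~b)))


Check all 4 assignments over {b, p}:
b | p | φ
---------
False | False | False
True | False | False
False | True | False
True | True | False
No assignment makes the formula true.

Unsatisfiable.


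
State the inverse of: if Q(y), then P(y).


The inverse of (P → Q) is (¬P → ¬Q). It is equivalent to the converse, not to the original.
Here P = 'Q(y)' and Q = 'P(y)'.

If not (Q(y)), then not (P(y)).


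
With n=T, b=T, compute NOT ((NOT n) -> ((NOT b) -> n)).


Substitute n=T, b=T:
NOT n = F
NOT b = F
(NOT b) -> n = F -> T = T
(NOT n) -> ((NOT b) -> n) = F -> T = T
NOT ((NOT n) -> ((NOT b) -> n)) = F

F


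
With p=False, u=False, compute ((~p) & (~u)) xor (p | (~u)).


Substitute p=False, u=False:
~p = True
~u = True
(~p) & (~u) = True & True = True
~u = True
p | (~u) = False | True = True
((~p) & (~u)) xor (p | (~u)) = True xor True = False

False


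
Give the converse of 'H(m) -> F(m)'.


The converse of (P → Q) is (Q → P). It is not in general equivalent to the original.
Here P = 'H(m)' and Q = 'F(m)'.

If F(m), then H(m).


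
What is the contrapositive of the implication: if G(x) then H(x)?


The contrapositive of (P → Q) is (¬Q → ¬P); it is logically equivalent to the original.
Here P = 'G(x)' and Q = 'H(x)'.

If not (H(x)), then not (G(x)).


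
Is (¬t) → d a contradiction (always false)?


Truth table over {d, t}:
d | t | φ
---------
F | F | F
T | F | T
F | T | T
T | T | T
Satisfying assignment at row 2: d=T, t=F gives T.

No, it is not a contradiction.


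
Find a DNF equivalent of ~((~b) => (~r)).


Step 1: Rewrite implication then negate: ¬(¬(¬b) ∨ (¬r)) = (¬b) ∧ ¬(¬r).
Step 2: Eliminate any double negations (¬¬X = X).

(~b) & r


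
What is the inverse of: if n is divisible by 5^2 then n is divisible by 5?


The inverse of (P → Q) is (¬P → ¬Q). It is equivalent to the converse, not to the original.
Here P = 'n is divisible by 5^2' and Q = 'n is divisible by 5'.

If not (n is divisible by 5^2), then not (n is divisible by 5).


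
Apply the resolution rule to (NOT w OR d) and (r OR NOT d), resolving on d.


The clauses contain complementary literals d and NOTd.
Resolution eliminates this pair and disjoins the remaining literals (merging duplicates).

(NOT w OR r)


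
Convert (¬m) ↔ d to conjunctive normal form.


Step 1: Rewrite (¬m) ↔ d as ((¬m) → d) ∧ (d → (¬m)).
Step 2: Rewrite each implication as a disjunction.
Step 3: Eliminate any double negations (¬¬X = X).

(m ∨ d) ∧ ((¬d) ∨ (¬m))


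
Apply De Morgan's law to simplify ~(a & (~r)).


De Morgan: the negation of a conjunction is the disjunction of the negations.
Distribute ~ across &, flipping it to |, and negate each literal.

(~a) | r


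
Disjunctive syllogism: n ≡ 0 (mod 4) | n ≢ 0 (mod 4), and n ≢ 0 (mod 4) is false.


Disjunctive syllogism: from (P ∨ Q) and ¬P, infer Q.
One disjunct, 'n ≢ 0 (mod 4)', is ruled out; the other must hold.

n ≡ 0 (mod 4)


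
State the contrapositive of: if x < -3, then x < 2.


The contrapositive of (P → Q) is (¬Q → ¬P); it is logically equivalent to the original.
Here P = 'x < -3' and Q = 'x < 2'.

If not (x < 2), then not (x < -3).


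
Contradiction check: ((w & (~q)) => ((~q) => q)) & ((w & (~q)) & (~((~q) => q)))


Truth table over {q, w}:
q | w | φ
---------
False | False | False
True | False | False
False | True | False
True | True | False
Every row is false.

Yes, it is a contradiction.


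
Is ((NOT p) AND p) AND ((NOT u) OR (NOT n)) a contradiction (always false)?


Truth table over {n, p, u}:
n | p | u | φ
-------------
F | F | F | F
T | F | F | F
F | T | F | F
T | T | F | F
F | F | T | F
T | F | T | F
F | T | T | F
T | T | T | F
Every row is false.

Yes, it is a contradiction.


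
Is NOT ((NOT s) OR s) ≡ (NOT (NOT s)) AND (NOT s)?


Compare truth tables:
s | φ | ψ
---------
F | F | F
T | F | F
The columns φ and ψ agree on every row.

Yes, they are logically equivalent.


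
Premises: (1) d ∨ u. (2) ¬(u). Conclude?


Disjunctive syllogism: from (P ∨ Q) and ¬P, infer Q.
One disjunct, 'u', is ruled out; the other must hold.

d


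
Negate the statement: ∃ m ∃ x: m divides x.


Negation flips each quantifier (∀↔∃) and negates the inner predicate.
¬(∃ m ∃ x: φ) = ∀ m ∀ x: ¬φ.

∀ m ∀ x: ¬(m divides x)


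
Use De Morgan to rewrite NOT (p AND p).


De Morgan: the negation of a conjunction is the disjunction of the negations.
Distribute NOT across AND, flipping it to OR, and negate each literal.

(NOT p) OR (NOT p)


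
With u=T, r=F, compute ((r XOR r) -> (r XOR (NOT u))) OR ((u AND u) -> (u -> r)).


Substitute u=T, r=F:
r XOR r = F XOR F = F
NOT u = F
r XOR (NOT u) = F XOR F = F
(r XOR r) -> (r XOR (NOT u)) = F -> F = T
u AND u = T AND T = T
u -> r = T -> F = F
(u AND u) -> (u -> r) = T -> F = F
((r XOR r) -> (r XOR (NOT u))) OR ((u AND u) -> (u -> r)) = T OR F = T

T


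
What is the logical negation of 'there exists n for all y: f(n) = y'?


Negation flips each quantifier (∀↔∃) and negates the inner predicate.
¬(there exists n for all y: φ) = for all n there exists y: ¬φ.

for all n there exists y: NOT(f(n) = y)


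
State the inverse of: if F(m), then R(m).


The inverse of (P → Q) is (¬P → ¬Q). It is equivalent to the converse, not to the original.
Here P = 'F(m)' and Q = 'R(m)'.

If not (F(m)), then not (R(m)).


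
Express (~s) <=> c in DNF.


Step 1: (¬s) ↔ c is true exactly when both agree: ((¬s) ∧ c) ∨ (¬(¬s) ∧ ¬c).
Step 2: Eliminate any double negations (¬¬X = X).

((~s) & c) | (s & (~c))


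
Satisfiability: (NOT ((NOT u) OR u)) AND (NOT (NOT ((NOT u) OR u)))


Check all 2 assignments over {u}:
u | φ
-----
F | F
T | F
No assignment makes the formula true.

Unsatisfiable.


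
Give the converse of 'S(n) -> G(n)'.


The converse of (P → Q) is (Q → P). It is not in general equivalent to the original.
Here P = 'S(n)' and Q = 'G(n)'.

If G(n), then S(n).


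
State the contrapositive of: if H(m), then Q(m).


The contrapositive of (P → Q) is (¬Q → ¬P); it is logically equivalent to the original.
Here P = 'H(m)' and Q = 'Q(m)'.

If not (Q(m)), then not (H(m)).


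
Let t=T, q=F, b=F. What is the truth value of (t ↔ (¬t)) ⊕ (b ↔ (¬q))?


Substitute t=T, q=F, b=F:
¬t = F
t ↔ (¬t) = T ↔ F = F
¬q = T
b ↔ (¬q) = F ↔ T = F
(t ↔ (¬t)) ⊕ (b ↔ (¬q)) = F ⊕ F = F

F


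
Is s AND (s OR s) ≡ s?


Compare truth tables:
s | φ | ψ
---------
F | F | F
T | T | T
The columns φ and ψ agree on every row.

Yes, they are logically equivalent.


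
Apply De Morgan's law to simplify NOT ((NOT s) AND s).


De Morgan: the negation of a conjunction is the disjunction of the negations.
Distribute NOT across AND, flipping it to OR, and negate each literal.

s OR (NOT s)


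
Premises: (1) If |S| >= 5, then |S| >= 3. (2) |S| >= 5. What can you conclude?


Modus ponens: from (P → Q) and P, infer Q.
P = '|S| >= 5' is asserted, and P → Q holds, so Q follows.

|S| >= 3.


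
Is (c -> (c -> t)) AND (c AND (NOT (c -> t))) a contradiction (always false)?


Truth table over {c, t}:
c | t | φ
---------
F | F | F
T | F | F
F | T | F
T | T | F
Every row is false.

Yes, it is a contradiction.


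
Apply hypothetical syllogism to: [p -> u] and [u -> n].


Hypothetical syllogism: from (P → Q) and (Q → R), infer (P → R).
Chain the two implications through the shared middle term 'u'.

p -> n


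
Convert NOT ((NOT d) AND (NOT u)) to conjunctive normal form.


Step 1: Apply De Morgan: ¬((¬d) ∧ (¬u)) = ¬(¬d) ∨ ¬(¬u).
Step 2: Eliminate any double negations (¬¬X = X).

d OR u


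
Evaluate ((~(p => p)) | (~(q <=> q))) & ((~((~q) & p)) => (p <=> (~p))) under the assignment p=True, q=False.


Substitute p=True, q=False:
… (earlier sub-steps elided)
q <=> q = False <=> False = True
~(q <=> q) = False
(~(p => p)) | (~(q <=> q)) = False | False = False
~q = True
(~q) & p = True & True = True
~((~q) & p) = False
~p = False
p <=> (~p) = True <=> False = False
(~((~q) & p)) => (p <=> (~p)) = False => False = True
((~(p => p)) | (~(q <=> q))) & ((~((~q) & p)) => (p <=> (~p))) = False & True = False

False


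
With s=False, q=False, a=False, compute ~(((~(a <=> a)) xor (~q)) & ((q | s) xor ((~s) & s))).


Substitute s=False, q=False, a=False:
a <=> a = False <=> False = True
~(a <=> a) = False
~q = True
(~(a <=> a)) xor (~q) = False xor True = True
q | s = False | False = False
~s = True
(~s) & s = True & False = False
(q | s) xor ((~s) & s) = False xor False = False
((~(a <=> a)) xor (~q)) & ((q | s) xor ((~s) & s)) = True & False = False
~(((~(a <=> a)) xor (~q)) & ((q | s) xor ((~s) & s))) = True

True


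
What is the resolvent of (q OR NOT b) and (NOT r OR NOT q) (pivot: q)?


The clauses contain complementary literals q and NOTq.
Resolution eliminates this pair and disjoins the remaining literals (merging duplicates).

(NOT b OR NOT r)


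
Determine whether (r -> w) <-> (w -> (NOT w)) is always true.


Build the truth table over {r, w}:
r | w | φ
---------
F | F | T
T | F | F
F | T | F
T | T | F
Counterexample at row 2: with r=T, w=F, the formula is F.

No, it is not a tautology.


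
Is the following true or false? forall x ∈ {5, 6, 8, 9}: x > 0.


Evaluate the predicate on each element: 5:True, 6:True, 8:True, 9:True.
Every element satisfies the predicate.

True


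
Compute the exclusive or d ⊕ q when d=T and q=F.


Exclusive or is true when exactly one operand is true.
Substitute: d=T, q=F.
T ⊕ F evaluates to T.

T


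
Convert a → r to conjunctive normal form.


Step 1: Rewrite a → r as ¬a ∨ r.

(¬a) ∨ r


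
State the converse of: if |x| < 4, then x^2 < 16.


The converse of (P → Q) is (Q → P). It is not in general equivalent to the original.
Here P = '|x| < 4' and Q = 'x^2 < 16'.

If x^2 < 16, then |x| < 4.


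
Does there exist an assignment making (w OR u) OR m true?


Search for a satisfying assignment over {m, u, w}.
Try m=T, u=F, w=F: the formula evaluates to T.
A satisfying assignment exists.

Satisfiable.


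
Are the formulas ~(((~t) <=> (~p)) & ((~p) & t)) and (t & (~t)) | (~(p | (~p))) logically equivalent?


Compare truth tables:
p | t | φ | ψ
-------------
False | False | True | False
True | False | True | False
False | True | True | False
True | True | True | False
They differ at row 1 (p=False, t=False): φ=True but ψ=False.

No, they are not logically equivalent.


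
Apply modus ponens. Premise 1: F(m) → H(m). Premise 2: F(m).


Modus ponens: from (P → Q) and P, infer Q.
P = 'F(m)' is asserted, and P → Q holds, so Q follows.

H(m).


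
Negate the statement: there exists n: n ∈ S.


¬(for all x: φ) = there exists x: ¬φ, and ¬(there exists x: φ) = for all x: ¬φ.
Apply to the existential statement.

for all n: NOT(n ∈ S)


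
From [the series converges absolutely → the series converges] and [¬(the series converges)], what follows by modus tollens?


Modus tollens: from (P → Q) and ¬Q, infer ¬P.
Q = 'the series converges' is denied; since P → Q, P must also fail.

Not (the series converges absolutely).


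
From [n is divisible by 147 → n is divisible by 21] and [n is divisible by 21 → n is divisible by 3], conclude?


Hypothetical syllogism: from (P → Q) and (Q → R), infer (P → R).
Chain the two implications through the shared middle term 'n is divisible by 21'.

n is divisible by 147 → n is divisible by 3


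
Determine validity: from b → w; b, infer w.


This matches the form of modus ponens: the conclusion follows in every model of the premises.

Valid.


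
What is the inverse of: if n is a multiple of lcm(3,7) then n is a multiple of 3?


The inverse of (P → Q) is (¬P → ¬Q). It is equivalent to the converse, not to the original.
Here P = 'n is a multiple of lcm(3,7)' and Q = 'n is a multiple of 3'.

If not (n is a multiple of lcm(3,7)), then not (n is a multiple of 3).


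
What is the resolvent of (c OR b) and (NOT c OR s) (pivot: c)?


The clauses contain complementary literals c and NOTc.
Resolution eliminates this pair and disjoins the remaining literals (merging duplicates).

(b OR s)


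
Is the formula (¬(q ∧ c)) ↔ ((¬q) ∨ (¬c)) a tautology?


Build the truth table over {c, q}:
c | q | φ
---------
F | F | T
T | F | T
F | T | T
T | T | T
Every row evaluates to true.

Yes, it is a tautology.


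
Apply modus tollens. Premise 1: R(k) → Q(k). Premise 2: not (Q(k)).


Modus tollens: from (P → Q) and ¬Q, infer ¬P.
Q = 'Q(k)' is denied; since P → Q, P must also fail.

Not (R(k)).


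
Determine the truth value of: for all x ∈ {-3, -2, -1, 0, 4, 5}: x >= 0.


Evaluate the predicate on each element: -3:F, -2:F, -1:F, 0:T, 4:T, 5:T.
Counterexample x = -3 fails the predicate.

F


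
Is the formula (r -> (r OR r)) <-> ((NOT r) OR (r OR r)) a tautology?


Build the truth table over {r}:
r | φ
-----
F | T
T | T
Every row evaluates to true.

Yes, it is a tautology.


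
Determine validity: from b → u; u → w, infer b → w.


This matches the form of hypothetical syllogism: the conclusion follows in every model of the premises.

Valid.


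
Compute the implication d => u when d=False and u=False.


Implication is false only when antecedent is true and consequent is false.
Substitute: d=False, u=False.
False => False evaluates to True.

True


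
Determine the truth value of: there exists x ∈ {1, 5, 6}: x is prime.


Evaluate the predicate on each element: 1:F, 5:T, 6:F.
Witness x = 5 satisfies the predicate.

T


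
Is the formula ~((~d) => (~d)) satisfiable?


Check all 2 assignments over {d}:
d | φ
-----
False | False
True | False
No assignment makes the formula true.

Unsatisfiable.


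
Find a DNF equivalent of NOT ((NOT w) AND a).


Step 1: Apply De Morgan: ¬((¬w) ∧ a) = ¬(¬w) ∨ ¬a.
Step 2: Eliminate any double negations (¬¬X = X).

w OR (NOT a)


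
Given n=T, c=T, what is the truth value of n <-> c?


Biconditional is true when both operands have the same truth value.
Substitute: n=T, c=T.
T <-> T evaluates to T.

T


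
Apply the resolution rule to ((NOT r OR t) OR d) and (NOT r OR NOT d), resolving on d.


The clauses contain complementary literals d and NOTd.
Resolution eliminates this pair and disjoins the remaining literals (merging duplicates).

(t OR NOT r)


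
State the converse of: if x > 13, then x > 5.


The converse of (P → Q) is (Q → P). It is not in general equivalent to the original.
Here P = 'x > 13' and Q = 'x > 5'.

If x > 5, then x > 13.


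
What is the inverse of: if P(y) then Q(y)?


The inverse of (P → Q) is (¬P → ¬Q). It is equivalent to the converse, not to the original.
Here P = 'P(y)' and Q = 'Q(y)'.

If not (P(y)), then not (Q(y)).


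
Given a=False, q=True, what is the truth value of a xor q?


Exclusive or is true when exactly one operand is true.
Substitute: a=False, q=True.
False xor True evaluates to True.

True


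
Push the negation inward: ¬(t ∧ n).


De Morgan: the negation of a conjunction is the disjunction of the negations.
Distribute ¬ across ∧, flipping it to ∨, and negate each literal.

(¬t) ∨ (¬n)


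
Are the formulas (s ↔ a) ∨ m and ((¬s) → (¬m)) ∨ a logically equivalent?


Compare truth tables:
a | m | s | φ | ψ
-----------------
F | F | F | T | T
T | F | F | F | T
F | T | F | T | F
T | T | F | T | T
F | F | T | F | T
T | F | T | T | T
F | T | T | T | T
T | T | T | T | T
They differ at row 2 (a=T, m=F, s=F): φ=F but ψ=T.

No, they are not logically equivalent.


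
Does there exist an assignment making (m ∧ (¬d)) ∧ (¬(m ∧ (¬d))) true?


Check all 4 assignments over {d, m}:
d | m | φ
---------
F | F | F
T | F | F
F | T | F
T | T | F
No assignment makes the formula true.

Unsatisfiable.


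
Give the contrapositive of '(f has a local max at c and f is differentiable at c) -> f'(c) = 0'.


The contrapositive of (P → Q) is (¬Q → ¬P); it is logically equivalent to the original.
Here P = '(f has a local max at c and f is differentiable at c)' and Q = 'f'(c) = 0'.

If not (f'(c) = 0), then not ((f has a local max at c and f is differentiable at c)).


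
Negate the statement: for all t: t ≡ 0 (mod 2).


¬(for all x: φ) = there exists x: ¬φ, and ¬(there exists x: φ) = for all x: ¬φ.
Apply to the universal statement.

there exists t: NOT(t ≡ 0 (mod 2))


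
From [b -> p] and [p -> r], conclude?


Hypothetical syllogism: from (P → Q) and (Q → R), infer (P → R).
Chain the two implications through the shared middle term 'p'.

b -> r


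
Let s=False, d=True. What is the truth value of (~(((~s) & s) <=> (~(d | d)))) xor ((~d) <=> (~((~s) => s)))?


Substitute s=False, d=True:
… (earlier sub-steps elided)
d | d = True | True = True
~(d | d) = False
((~s) & s) <=> (~(d | d)) = False <=> False = True
~(((~s) & s) <=> (~(d | d))) = False
~d = False
~s = True
(~s) => s = True => False = False
~((~s) => s) = True
(~d) <=> (~((~s) => s)) = False <=> True = False
(~(((~s) & s) <=> (~(d | d)))) xor ((~d) <=> (~((~s) => s))) = False xor False = False

False


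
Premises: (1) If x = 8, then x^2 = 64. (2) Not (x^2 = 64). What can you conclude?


Modus tollens: from (P → Q) and ¬Q, infer ¬P.
Q = 'x^2 = 64' is denied; since P → Q, P must also fail.

Not (x = 8).


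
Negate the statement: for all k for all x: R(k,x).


Negation flips each quantifier (∀↔∃) and negates the inner predicate.
¬(for all k for all x: φ) = there exists k there exists x: ¬φ.

there exists k there exists x: NOT(R(k,x))


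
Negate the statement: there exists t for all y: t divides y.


Negation flips each quantifier (∀↔∃) and negates the inner predicate.
¬(there exists t for all y: φ) = for all t there exists y: ¬φ.

for all t there exists y: NOT(t divides y)


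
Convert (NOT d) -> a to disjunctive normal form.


Step 1: Rewrite (¬d) → a as ¬(¬d) ∨ a.
Step 2: Eliminate any double negations (¬¬X = X).

d OR a


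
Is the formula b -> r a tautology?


Build the truth table over {b, r}:
b | r | φ
---------
F | F | T
T | F | F
F | T | T
T | T | T
Counterexample at row 2: with b=T, r=F, the formula is F.

No, it is not a tautology.


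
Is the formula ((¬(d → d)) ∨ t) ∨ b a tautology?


Build the truth table over {b, d, t}:
b | d | t | φ
-------------
F | F | F | F
T | F | F | T
F | T | F | F
T | T | F | T
F | F | T | T
T | F | T | T
F | T | T | T
T | T | T | T
Counterexample at row 1: with b=F, d=F, t=F, the formula is F.

No, it is not a tautology.


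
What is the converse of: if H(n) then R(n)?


The converse of (P → Q) is (Q → P). It is not in general equivalent to the original.
Here P = 'H(n)' and Q = 'R(n)'.

If R(n), then H(n).


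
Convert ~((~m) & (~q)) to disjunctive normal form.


Step 1: Apply De Morgan: ¬((¬m) ∧ (¬q)) = ¬(¬m) ∨ ¬(¬q).
Step 2: Eliminate any double negations (¬¬X = X).

m | q


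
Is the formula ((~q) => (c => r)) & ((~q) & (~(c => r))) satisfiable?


Check all 8 assignments over {c, q, r}:
c | q | r | φ
-------------
False | False | False | False
True | False | False | False
False | True | False | False
True | True | False | False
False | False | True | False
True | False | True | False
False | True | True | False
True | True | True | False
No assignment makes the formula true.

Unsatisfiable.


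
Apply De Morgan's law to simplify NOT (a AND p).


De Morgan: the negation of a conjunction is the disjunction of the negations.
Distribute NOT across AND, flipping it to OR, and negate each literal.

(NOT a) OR (NOT p)


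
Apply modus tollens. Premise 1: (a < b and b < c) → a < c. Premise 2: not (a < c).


Modus tollens: from (P → Q) and ¬Q, infer ¬P.
Q = 'a < c' is denied; since P → Q, P must also fail.

Not ((a < b and b < c)).


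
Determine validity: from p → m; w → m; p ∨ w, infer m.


This matches the form of proof by cases: the conclusion follows in every model of the premises.

Valid.


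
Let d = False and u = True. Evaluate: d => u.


Implication is false only when antecedent is true and consequent is false.
Substitute: d=False, u=True.
False => True evaluates to True.

True


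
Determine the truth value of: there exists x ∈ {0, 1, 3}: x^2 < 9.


Evaluate the predicate on each element: 0:T, 1:T, 3:F.
Witness x = 0 satisfies the predicate.

T


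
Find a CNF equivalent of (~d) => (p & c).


Step 1: Rewrite (¬d) → (p ∧ c) as ¬(¬d) ∨ (p ∧ c).
Step 2: Distribute ∨ over ∧.
Step 3: Eliminate any double negations (¬¬X = X).

(d | p) & (d | c)


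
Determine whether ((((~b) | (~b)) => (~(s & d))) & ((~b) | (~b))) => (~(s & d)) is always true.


Build the truth table over {b, d, s}:
b | d | s | φ
-------------
False | False | False | True
True | False | False | True
False | True | False | True
True | True | False | True
False | False | True | True
True | False | True | True
False | True | True | True
True | True | True | True
Every row evaluates to true.

Yes, it is a tautology.


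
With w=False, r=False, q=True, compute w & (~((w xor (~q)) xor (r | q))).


Substitute w=False, r=False, q=True:
~q = False
w xor (~q) = False xor False = False
r | q = False | True = True
(w xor (~q)) xor (r | q) = False xor True = True
~((w xor (~q)) xor (r | q)) = False
w & (~((w xor (~q)) xor (r | q))) = False & False = False

False


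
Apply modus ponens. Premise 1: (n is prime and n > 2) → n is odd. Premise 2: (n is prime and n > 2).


Modus ponens: from (P → Q) and P, infer Q.
P = '(n is prime and n > 2)' is asserted, and P → Q holds, so Q follows.

n is odd.


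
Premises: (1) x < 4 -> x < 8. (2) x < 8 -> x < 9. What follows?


Hypothetical syllogism: from (P → Q) and (Q → R), infer (P → R).
Chain the two implications through the shared middle term 'x < 8'.

x < 4 -> x < 9


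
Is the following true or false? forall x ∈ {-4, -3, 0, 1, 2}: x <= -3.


Evaluate the predicate on each element: -4:True, -3:True, 0:False, 1:False, 2:False.
Counterexample x = 0 fails the predicate.

False


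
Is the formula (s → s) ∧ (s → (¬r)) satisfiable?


Search for a satisfying assignment over {r, s}.
Try r=F, s=F: the formula evaluates to T.
A satisfying assignment exists.

Satisfiable.


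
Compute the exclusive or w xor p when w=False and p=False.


Exclusive or is true when exactly one operand is true.
Substitute: w=False, p=False.
False xor False evaluates to False.

False


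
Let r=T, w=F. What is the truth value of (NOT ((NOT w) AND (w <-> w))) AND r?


Substitute r=T, w=F:
NOT w = T
w <-> w = F <-> F = T
(NOT w) AND (w <-> w) = T AND T = T
NOT ((NOT w) AND (w <-> w)) = F
(NOT ((NOT w) AND (w <-> w))) AND r = F AND T = F

F


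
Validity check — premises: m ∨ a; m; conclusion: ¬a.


This is affirming a disjunct (fallacy). There exist truth assignments where the premises are all true but the conclusion is false.

Invalid.


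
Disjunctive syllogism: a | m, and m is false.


Disjunctive syllogism: from (P ∨ Q) and ¬P, infer Q.
One disjunct, 'm', is ruled out; the other must hold.

a


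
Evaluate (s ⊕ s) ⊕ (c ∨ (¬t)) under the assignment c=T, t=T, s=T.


Substitute c=T, t=T, s=T:
s ⊕ s = T ⊕ T = F
¬t = F
c ∨ (¬t) = T ∨ F = T
(s ⊕ s) ⊕ (c ∨ (¬t)) = F ⊕ T = T

T


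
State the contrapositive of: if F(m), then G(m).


The contrapositive of (P → Q) is (¬Q → ¬P); it is logically equivalent to the original.
Here P = 'F(m)' and Q = 'G(m)'.

If not (G(m)), then not (F(m)).


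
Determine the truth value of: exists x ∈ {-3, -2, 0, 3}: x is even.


Evaluate the predicate on each element: -3:False, -2:True, 0:True, 3:False.
Witness x = -2 satisfies the predicate.

True


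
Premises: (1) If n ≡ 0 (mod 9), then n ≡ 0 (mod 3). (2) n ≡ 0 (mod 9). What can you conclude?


Modus ponens: from (P → Q) and P, infer Q.
P = 'n ≡ 0 (mod 9)' is asserted, and P → Q holds, so Q follows.

n ≡ 0 (mod 3).


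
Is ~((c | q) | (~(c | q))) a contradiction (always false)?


Truth table over {c, q}:
c | q | φ
---------
False | False | False
True | False | False
False | True | False
True | True | False
Every row is false.

Yes, it is a contradiction.


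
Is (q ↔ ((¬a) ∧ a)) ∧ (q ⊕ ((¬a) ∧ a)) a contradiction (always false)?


Truth table over {a, q}:
a | q | φ
---------
F | F | F
T | F | F
F | T | F
T | T | F
Every row is false.

Yes, it is a contradiction.


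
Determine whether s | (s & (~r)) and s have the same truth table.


Compare truth tables:
r | s | φ | ψ
-------------
False | False | False | False
True | False | False | False
False | True | True | True
True | True | True | True
The columns φ and ψ agree on every row.

Yes, they are logically equivalent.


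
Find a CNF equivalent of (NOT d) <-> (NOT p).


Step 1: Rewrite (¬d) ↔ (¬p) as ((¬d) → (¬p)) ∧ ((¬p) → (¬d)).
Step 2: Rewrite each implication as a disjunction.
Step 3: Eliminate any double negations (¬¬X = X).

(d OR (NOT p)) AND (p OR (NOT d))


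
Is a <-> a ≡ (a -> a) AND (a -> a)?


Compare truth tables:
a | φ | ψ
---------
F | T | T
T | T | T
The columns φ and ψ agree on every row.

Yes, they are logically equivalent.


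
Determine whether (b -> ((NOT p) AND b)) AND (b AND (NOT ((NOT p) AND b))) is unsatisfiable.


Truth table over {b, p}:
b | p | φ
---------
F | F | F
T | F | F
F | T | F
T | T | F
Every row is false.

Yes, it is a contradiction.


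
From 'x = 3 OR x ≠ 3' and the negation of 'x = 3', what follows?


Disjunctive syllogism: from (P ∨ Q) and ¬P, infer Q.
One disjunct, 'x = 3', is ruled out; the other must hold.

x ≠ 3


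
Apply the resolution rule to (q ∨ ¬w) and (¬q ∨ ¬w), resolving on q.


The clauses contain complementary literals q and ¬q.
Resolution eliminates this pair and disjoins the remaining literals (merging duplicates).

¬w


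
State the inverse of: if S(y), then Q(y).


The inverse of (P → Q) is (¬P → ¬Q). It is equivalent to the converse, not to the original.
Here P = 'S(y)' and Q = 'Q(y)'.

If not (S(y)), then not (Q(y)).


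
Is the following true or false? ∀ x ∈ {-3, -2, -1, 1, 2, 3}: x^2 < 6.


Evaluate the predicate on each element: -3:F, -2:T, -1:T, 1:T, 2:T, 3:F.
Counterexample x = -3 fails the predicate.

F


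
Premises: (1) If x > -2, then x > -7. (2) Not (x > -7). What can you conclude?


Modus tollens: from (P → Q) and ¬Q, infer ¬P.
Q = 'x > -7' is denied; since P → Q, P must also fail.

Not (x > -2).


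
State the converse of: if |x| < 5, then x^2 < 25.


The converse of (P → Q) is (Q → P). It is not in general equivalent to the original.
Here P = '|x| < 5' and Q = 'x^2 < 25'.

If x^2 < 25, then |x| < 5.


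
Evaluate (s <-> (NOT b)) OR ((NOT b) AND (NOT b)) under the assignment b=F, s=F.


Substitute b=F, s=F:
NOT b = T
s <-> (NOT b) = F <-> T = F
NOT b = T
NOT b = T
(NOT b) AND (NOT b) = T AND T = T
(s <-> (NOT b)) OR ((NOT b) AND (NOT b)) = F OR T = T

T


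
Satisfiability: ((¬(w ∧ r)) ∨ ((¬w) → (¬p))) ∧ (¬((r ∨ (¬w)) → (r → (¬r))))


Search for a satisfying assignment over {p, r, w}.
Try p=F, r=T, w=F: the formula evaluates to T.
A satisfying assignment exists.

Satisfiable.


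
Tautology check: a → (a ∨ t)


Build the truth table over {a, t}:
a | t | φ
---------
F | F | T
T | F | T
F | T | T
T | T | T
Every row evaluates to true.

Yes, it is a tautology.


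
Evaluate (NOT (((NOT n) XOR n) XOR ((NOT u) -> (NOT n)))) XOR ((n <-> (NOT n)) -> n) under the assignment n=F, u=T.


Substitute n=F, u=T:
… (earlier sub-steps elided)
(NOT n) XOR n = T XOR F = T
NOT u = F
NOT n = T
(NOT u) -> (NOT n) = F -> T = T
((NOT n) XOR n) XOR ((NOT u) -> (NOT n)) = T XOR T = F
NOT (((NOT n) XOR n) XOR ((NOT u) -> (NOT n))) = T
NOT n = T
n <-> (NOT n) = F <-> T = F
(n <-> (NOT n)) -> n = F -> F = T
(NOT (((NOT n) XOR n) XOR ((NOT u) -> (NOT n)))) XOR ((n <-> (NOT n)) -> n) = T XOR T = F

F
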